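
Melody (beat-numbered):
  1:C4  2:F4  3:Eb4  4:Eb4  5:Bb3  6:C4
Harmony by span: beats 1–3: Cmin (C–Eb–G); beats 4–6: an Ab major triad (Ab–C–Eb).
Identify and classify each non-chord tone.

F4 (beat 2) — appoggiatura; Bb3 (beat 5) — appoggiatura.

The harmony at that moment is C minor triad (C, Eb, G); F4 is not a chord tone.
It is approached by leap up from C4 and left by step down to Eb4.
Leap in, step out — an appoggiatura.
The harmony at that moment is Ab major triad (Ab, C, Eb); Bb3 is not a chord tone.
It is approached by leap down from Eb4 and left by step up to C4.
Leap in, step out — an appoggiatura.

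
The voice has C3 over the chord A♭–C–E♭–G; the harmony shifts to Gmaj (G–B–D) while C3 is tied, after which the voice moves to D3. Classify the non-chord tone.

C3 is a retardation.

The harmony at that moment is G major triad (G, B, D); C3 is not a chord tone.
It is held over (the same pitch as the preceding C3) and left by step up to D3.
Held over from the previous chord and resolving up by step — a retardation.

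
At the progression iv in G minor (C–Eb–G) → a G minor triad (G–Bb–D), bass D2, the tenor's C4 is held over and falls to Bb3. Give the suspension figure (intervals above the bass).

7–6 suspension.

At the second chord the bass is D2. The suspended C4 lies a seventh above the bass; after resolving down by step to Bb3, the interval above the bass becomes a sixth.
Suspension figures are named by those two intervals: 7–6.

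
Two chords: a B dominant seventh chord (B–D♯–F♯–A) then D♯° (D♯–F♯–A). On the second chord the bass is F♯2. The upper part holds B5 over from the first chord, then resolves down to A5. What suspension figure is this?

4–3 suspension.

At the second chord the bass is F♯2. The suspended B5 lies a fourth above the bass; after resolving down by step to A5, the interval above the bass becomes a third.
Suspension figures are named by those two intervals: 4–3.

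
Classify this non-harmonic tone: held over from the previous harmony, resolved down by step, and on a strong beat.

Suspension.

Approach: by preparation — the pitch is first a chord tone, then held (tied or repeated) while the harmony changes under it. Departure: down by step. Metric position: strong.
A prepared dissonance that resolves downward by step — a suspension. (The same figure resolving upward would be a retardation.)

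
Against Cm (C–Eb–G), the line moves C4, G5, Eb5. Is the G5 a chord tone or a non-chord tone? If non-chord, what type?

C minor triad contains C, Eb, G; G is the fifth, so it is a chord tone.

Chord tone (the fifth of C minor triad).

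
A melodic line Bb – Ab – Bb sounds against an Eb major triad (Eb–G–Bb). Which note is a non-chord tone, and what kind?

Ab is a neighbor tone.

The harmony at that moment is Eb major triad (Eb, G, Bb); Ab is not a chord tone.
It is approached by step down from Bb and left by step up to Bb.
Step away and step back to the same note — a neighbor tone (lower neighbor).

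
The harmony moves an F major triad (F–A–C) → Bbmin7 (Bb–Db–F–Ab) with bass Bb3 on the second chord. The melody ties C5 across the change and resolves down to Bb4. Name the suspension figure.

9–8 suspension.

At the second chord the bass is Bb3. The suspended C5 lies a ninth above the bass; after resolving down by step to Bb4, the interval above the bass becomes an octave.
Suspension figures are named by those two intervals: 9–8.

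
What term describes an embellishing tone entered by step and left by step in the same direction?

Approach: by step. Departure: by step, continuing in the same direction.
Stepwise on both sides with no change of direction means the note fills in the space between two different chord tones — a passing tone. (Had it turned back to its starting note it would be a neighbor tone instead.)

Passing tone.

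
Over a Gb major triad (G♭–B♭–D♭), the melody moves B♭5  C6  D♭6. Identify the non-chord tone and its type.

The harmony at that moment is G♭ major triad (G♭, B♭, D♭); C6 is not a chord tone.
It is approached by step up from B♭5 and left by step up to D♭6.
Step in, step out in the same direction — a passing tone.

C6 is a passing tone.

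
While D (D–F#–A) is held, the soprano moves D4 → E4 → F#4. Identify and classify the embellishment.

E4 is a passing tone.

The harmony at that moment is D major triad (D, F#, A); E4 is not a chord tone.
It is approached by step up from D4 and left by step up to F#4.
Step in, step out in the same direction — a passing tone.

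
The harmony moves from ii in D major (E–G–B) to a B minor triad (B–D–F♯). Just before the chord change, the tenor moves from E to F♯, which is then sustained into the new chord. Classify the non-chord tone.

F♯ is an anticipation.

The harmony at that moment is E minor triad (E, G, B); F♯ is not a chord tone.
It is approached by step up from E and then sustained as the same pitch into the next harmony.
Arriving early and becoming a chord tone when the harmony changes — an anticipation.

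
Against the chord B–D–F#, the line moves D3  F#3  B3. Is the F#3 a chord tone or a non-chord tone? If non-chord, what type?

B minor triad contains B, D, F#; F# is the fifth, so it is a chord tone.

Chord tone (the fifth of B minor triad).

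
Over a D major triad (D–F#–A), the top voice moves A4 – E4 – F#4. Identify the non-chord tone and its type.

The harmony at that moment is D major triad (D, F#, A); E4 is not a chord tone.
It is approached by leap down from A4 and left by step up to F#4.
Leap in, step out — an appoggiatura.

E4 is an appoggiatura.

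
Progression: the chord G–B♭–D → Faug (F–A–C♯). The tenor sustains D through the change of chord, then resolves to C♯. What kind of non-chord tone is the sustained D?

The harmony at that moment is F augmented triad (F, A, C♯); D is not a chord tone.
It is held over (the same pitch as the preceding D) and left by step down to C♯.
Held over from the previous chord and resolving down by step — a suspension.

D is a suspension.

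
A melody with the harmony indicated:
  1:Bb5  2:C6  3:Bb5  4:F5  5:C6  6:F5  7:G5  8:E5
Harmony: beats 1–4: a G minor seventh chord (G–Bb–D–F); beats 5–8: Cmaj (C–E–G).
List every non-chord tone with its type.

The harmony at that moment is G minor seventh chord (G, Bb, D, F); C6 is not a chord tone.
It is approached by step up from Bb5 and left by step down to Bb5.
Step away and step back to the same note — a neighbor tone (upper neighbor).
The harmony at that moment is C major triad (C, E, G); F5 is not a chord tone.
It is approached by leap down from C6 and left by step up to G5.
Leap in, step out — an appoggiatura.

C6 (beat 2) — neighbor tone; F5 (beat 6) — appoggiatura.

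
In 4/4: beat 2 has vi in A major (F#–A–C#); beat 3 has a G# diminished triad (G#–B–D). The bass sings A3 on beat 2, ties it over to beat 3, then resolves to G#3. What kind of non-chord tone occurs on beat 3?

The harmony at that moment is G# diminished triad (G#, B, D); A3 is not a chord tone.
It is held over (the same pitch as the preceding A3) and left by step down to G#3.
Held over from the previous chord and resolving down by step — a suspension.

Suspension.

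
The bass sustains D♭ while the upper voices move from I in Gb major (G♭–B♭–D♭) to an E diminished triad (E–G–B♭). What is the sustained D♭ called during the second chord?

Pedal tone (pedal point).

The harmony at that moment is E diminished triad (E, G, B♭); D♭ is not a chord tone.
It is held over (the same pitch as the preceding D♭) and then sustained as the same pitch into the next harmony.
Sustained through a change of harmony — a pedal tone.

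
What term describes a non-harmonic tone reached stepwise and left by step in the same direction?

Passing tone.

Approach: by step. Departure: by step, continuing in the same direction.
Stepwise on both sides with no change of direction means the note fills in the space between two different chord tones — a passing tone. (Had it turned back to its starting note it would be a neighbor tone instead.)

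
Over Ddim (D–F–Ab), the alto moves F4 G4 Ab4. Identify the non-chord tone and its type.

G4 is a passing tone.

The harmony at that moment is D diminished triad (D, F, Ab); G4 is not a chord tone.
It is approached by step up from F4 and left by step up to Ab4.
Step in, step out in the same direction — a passing tone.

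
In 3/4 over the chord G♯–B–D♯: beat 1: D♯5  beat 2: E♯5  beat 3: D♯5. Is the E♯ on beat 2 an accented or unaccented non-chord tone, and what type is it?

The harmony at that moment is G♯ minor triad (G♯, B, D♯); E♯5 is not a chord tone.
It is approached by step up from D♯5 and left by step down to D♯5.
Step away and step back to the same note — a neighbor tone (upper neighbor).
It falls on a weak beat, so it is unaccented.

Unaccented neighbor tone.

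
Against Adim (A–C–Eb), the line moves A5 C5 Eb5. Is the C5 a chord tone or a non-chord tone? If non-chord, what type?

Chord tone (the third of A diminished triad).

A diminished triad contains A, C, Eb; C is the third, so it is a chord tone.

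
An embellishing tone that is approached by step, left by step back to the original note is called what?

Neighbor tone.

Approach: by step. Departure: by step in the opposite direction, back to the starting pitch.
Stepwise on both sides but reversing to return to the same chord tone — a neighbor tone. (Had it continued onward in the same direction it would be a passing tone instead.)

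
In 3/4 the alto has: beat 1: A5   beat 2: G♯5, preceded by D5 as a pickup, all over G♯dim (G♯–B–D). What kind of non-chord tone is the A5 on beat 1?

The harmony at that moment is G♯ diminished triad (G♯, B, D); A5 is not a chord tone.
It is approached by leap up from D5 and left by step down to G♯5.
Leap in, step out, metrically accented — an appoggiatura.

Appoggiatura.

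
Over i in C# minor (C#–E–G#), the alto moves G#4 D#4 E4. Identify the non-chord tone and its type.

The harmony at that moment is C# minor triad (C#, E, G#); D#4 is not a chord tone.
It is approached by leap down from G#4 and left by step up to E4.
Leap in, step out — an appoggiatura.

D#4 is an appoggiatura.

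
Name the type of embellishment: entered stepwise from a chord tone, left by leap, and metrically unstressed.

Approach: by step. Departure: by leap. Metric position: weak.
Step in, leap out, from a weak position — an escape tone (échappée). (It is the mirror image of the appoggiatura, which leaps in and steps out on a strong beat.)

Escape tone.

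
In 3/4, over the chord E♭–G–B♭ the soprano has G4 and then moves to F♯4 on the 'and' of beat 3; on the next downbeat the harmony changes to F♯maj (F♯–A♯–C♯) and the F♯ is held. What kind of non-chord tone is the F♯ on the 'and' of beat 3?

Anticipation.

The harmony at that moment is E♭ major triad (E♭, G, B♭); F♯4 is not a chord tone.
It is approached by step down from G4 and then sustained as the same pitch into the next harmony.
Arriving early and becoming a chord tone when the harmony changes — an anticipation.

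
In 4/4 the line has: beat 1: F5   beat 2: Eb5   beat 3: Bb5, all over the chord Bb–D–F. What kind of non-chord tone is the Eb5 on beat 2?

The harmony at that moment is Bb major triad (Bb, D, F); Eb5 is not a chord tone.
It is approached by step down from F5 and left by leap up to Bb5.
Step in, leap out, on a weak beat — an escape tone.

Escape tone.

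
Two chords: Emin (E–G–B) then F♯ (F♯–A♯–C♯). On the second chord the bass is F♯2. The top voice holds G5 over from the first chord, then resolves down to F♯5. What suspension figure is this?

9–8 suspension.

At the second chord the bass is F♯2. The suspended G5 lies a ninth above the bass; after resolving down by step to F♯5, the interval above the bass becomes an octave.
Suspension figures are named by those two intervals: 9–8.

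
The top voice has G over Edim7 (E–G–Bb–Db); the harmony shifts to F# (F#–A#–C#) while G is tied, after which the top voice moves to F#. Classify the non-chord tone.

G is a suspension.

The harmony at that moment is F# major triad (F#, A#, C#); G is not a chord tone.
It is held over (the same pitch as the preceding G) and left by step down to F#.
Held over from the previous chord and resolving down by step — a suspension.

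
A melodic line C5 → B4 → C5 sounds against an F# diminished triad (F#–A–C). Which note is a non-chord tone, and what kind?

B4 is a neighbor tone.

The harmony at that moment is F# diminished triad (F#, A, C); B4 is not a chord tone.
It is approached by step down from C5 and left by step up to C5.
Step away and step back to the same note — a neighbor tone (lower neighbor).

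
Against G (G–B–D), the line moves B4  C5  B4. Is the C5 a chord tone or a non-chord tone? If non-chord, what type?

The harmony at that moment is G major triad (G, B, D); C5 is not a chord tone.
It is approached by step up from B4 and left by step down to B4.
Step away and step back to the same note — a neighbor tone (upper neighbor).

Non-chord tone — a neighbor tone.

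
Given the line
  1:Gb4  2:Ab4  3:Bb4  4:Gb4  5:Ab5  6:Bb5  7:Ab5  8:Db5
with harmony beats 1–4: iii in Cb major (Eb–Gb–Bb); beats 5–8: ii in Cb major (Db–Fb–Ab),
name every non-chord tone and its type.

The harmony at that moment is Eb minor triad (Eb, Gb, Bb); Ab4 is not a chord tone.
It is approached by step up from Gb4 and left by step up to Bb4.
Step in, step out in the same direction — a passing tone.
The harmony at that moment is Db minor triad (Db, Fb, Ab); Bb5 is not a chord tone.
It is approached by step up from Ab5 and left by step down to Ab5.
Step away and step back to the same note — a neighbor tone (upper neighbor).

Ab4 (beat 2) — passing tone; Bb5 (beat 6) — neighbor tone.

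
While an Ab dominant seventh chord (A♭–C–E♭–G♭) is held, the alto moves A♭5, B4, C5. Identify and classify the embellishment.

B4 is an appoggiatura.

The harmony at that moment is A♭ dominant seventh chord (A♭, C, E♭, G♭); B4 is not a chord tone.
It is approached by leap down from A♭5 and left by step up to C5.
Leap in, step out — an appoggiatura.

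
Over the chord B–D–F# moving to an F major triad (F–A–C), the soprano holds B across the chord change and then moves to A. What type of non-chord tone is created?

B is a suspension.

The harmony at that moment is F major triad (F, A, C); B is not a chord tone.
It is held over (the same pitch as the preceding B) and left by step down to A.
Held over from the previous chord and resolving down by step — a suspension.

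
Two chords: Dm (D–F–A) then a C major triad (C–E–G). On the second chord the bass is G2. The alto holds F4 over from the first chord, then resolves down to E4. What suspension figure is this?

At the second chord the bass is G2. The suspended F4 lies a seventh above the bass; after resolving down by step to E4, the interval above the bass becomes a sixth.
Suspension figures are named by those two intervals: 7–6.

7–6 suspension.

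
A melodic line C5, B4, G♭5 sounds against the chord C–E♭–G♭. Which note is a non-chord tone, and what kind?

B4 is an escape tone.

The harmony at that moment is C diminished triad (C, E♭, G♭); B4 is not a chord tone.
It is approached by step down from C5 and left by leap up to G♭5.
Step in, leap out — an escape tone.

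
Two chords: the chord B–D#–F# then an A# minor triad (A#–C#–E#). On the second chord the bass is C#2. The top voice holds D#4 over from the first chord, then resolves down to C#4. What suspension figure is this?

9–8 suspension.

At the second chord the bass is C#2. The suspended D#4 lies a ninth above the bass; after resolving down by step to C#4, the interval above the bass becomes an octave.
Suspension figures are named by those two intervals: 9–8.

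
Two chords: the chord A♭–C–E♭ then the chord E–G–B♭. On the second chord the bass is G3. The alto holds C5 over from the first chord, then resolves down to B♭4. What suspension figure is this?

At the second chord the bass is G3. The suspended C5 lies a fourth above the bass; after resolving down by step to B♭4, the interval above the bass becomes a third.
Suspension figures are named by those two intervals: 4–3.

4–3 suspension.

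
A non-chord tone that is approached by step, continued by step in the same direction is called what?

Approach: by step. Departure: by step, continuing in the same direction.
Stepwise on both sides with no change of direction means the note fills in the space between two different chord tones — a passing tone. (Had it turned back to its starting note it would be a neighbor tone instead.)

Passing tone.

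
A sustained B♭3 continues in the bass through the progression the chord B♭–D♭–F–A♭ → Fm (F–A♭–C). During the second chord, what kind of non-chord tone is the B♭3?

The harmony at that moment is F minor triad (F, A♭, C); B♭3 is not a chord tone.
It is held over (the same pitch as the preceding B♭3) and then sustained as the same pitch into the next harmony.
Sustained through a change of harmony — a pedal tone.

Pedal tone (pedal point).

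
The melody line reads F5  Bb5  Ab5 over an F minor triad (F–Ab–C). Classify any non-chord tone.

The harmony at that moment is F minor triad (F, Ab, C); Bb5 is not a chord tone.
It is approached by leap up from F5 and left by step down to Ab5.
Leap in, step out — an appoggiatura.

Bb5 is an appoggiatura.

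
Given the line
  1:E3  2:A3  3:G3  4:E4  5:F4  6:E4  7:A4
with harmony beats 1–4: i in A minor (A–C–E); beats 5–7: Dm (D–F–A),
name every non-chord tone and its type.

G3 (beat 3) — escape tone; E4 (beat 6) — escape tone.

The harmony at that moment is A minor triad (A, C, E); G3 is not a chord tone.
It is approached by step down from A3 and left by leap up to E4.
Step in, leap out — an escape tone.
The harmony at that moment is D minor triad (D, F, A); E4 is not a chord tone.
It is approached by step down from F4 and left by leap up to A4.
Step in, leap out — an escape tone.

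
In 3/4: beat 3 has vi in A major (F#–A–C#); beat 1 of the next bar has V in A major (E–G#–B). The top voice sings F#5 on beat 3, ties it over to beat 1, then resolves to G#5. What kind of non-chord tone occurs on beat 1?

Retardation.

The harmony at that moment is E major triad (E, G#, B); F#5 is not a chord tone.
It is held over (the same pitch as the preceding F#5) and left by step up to G#5.
Held over from the previous chord and resolving up by step — a retardation.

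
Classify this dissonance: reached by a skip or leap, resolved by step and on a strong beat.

Appoggiatura.

Approach: by leap. Departure: by step. Metric position: strong.
Leap in, step out, in a metrically strong position — an appoggiatura. (It is the mirror image of the escape tone, which steps in and leaps out from a weak position.)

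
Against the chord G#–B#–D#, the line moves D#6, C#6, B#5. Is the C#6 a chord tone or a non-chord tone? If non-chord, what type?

The harmony at that moment is G# major triad (G#, B#, D#); C#6 is not a chord tone.
It is approached by step down from D#6 and left by step down to B#5.
Step in, step out in the same direction — a passing tone.

Non-chord tone — a passing tone.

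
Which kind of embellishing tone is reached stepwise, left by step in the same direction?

Approach: by step. Departure: by step, continuing in the same direction.
Stepwise on both sides with no change of direction means the note fills in the space between two different chord tones — a passing tone. (Had it turned back to its starting note it would be a neighbor tone instead.)

Passing tone.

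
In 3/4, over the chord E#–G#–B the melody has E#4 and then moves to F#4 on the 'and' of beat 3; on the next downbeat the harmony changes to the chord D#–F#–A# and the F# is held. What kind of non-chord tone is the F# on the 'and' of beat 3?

Anticipation.

The harmony at that moment is E# diminished triad (E#, G#, B); F#4 is not a chord tone.
It is approached by step up from E#4 and then sustained as the same pitch into the next harmony.
Arriving early and becoming a chord tone when the harmony changes — an anticipation.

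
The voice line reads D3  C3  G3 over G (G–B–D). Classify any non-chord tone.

The harmony at that moment is G major triad (G, B, D); C3 is not a chord tone.
It is approached by step down from D3 and left by leap up to G3.
Step in, leap out — an escape tone.

C3 is an escape tone.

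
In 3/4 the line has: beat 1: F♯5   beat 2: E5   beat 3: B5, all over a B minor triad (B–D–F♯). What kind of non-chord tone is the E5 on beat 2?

Escape tone.

The harmony at that moment is B minor triad (B, D, F♯); E5 is not a chord tone.
It is approached by step down from F♯5 and left by leap up to B5.
Step in, leap out, on a weak beat — an escape tone.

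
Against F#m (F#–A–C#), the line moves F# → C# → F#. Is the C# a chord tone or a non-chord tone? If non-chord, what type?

F# minor triad contains F#, A, C#; C# is the fifth, so it is a chord tone.

Chord tone (the fifth of F# minor triad).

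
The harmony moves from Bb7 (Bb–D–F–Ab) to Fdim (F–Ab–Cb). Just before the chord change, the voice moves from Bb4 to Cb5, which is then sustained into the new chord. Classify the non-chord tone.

The harmony at that moment is Bb dominant seventh chord (Bb, D, F, Ab); Cb5 is not a chord tone.
It is approached by step up from Bb4 and then sustained as the same pitch into the next harmony.
Arriving early and becoming a chord tone when the harmony changes — an anticipation.

Cb5 is an anticipation.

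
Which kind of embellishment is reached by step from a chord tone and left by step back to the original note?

Approach: by step. Departure: by step in the opposite direction, back to the starting pitch.
Stepwise on both sides but reversing to return to the same chord tone — a neighbor tone. (Had it continued onward in the same direction it would be a passing tone instead.)

Neighbor tone.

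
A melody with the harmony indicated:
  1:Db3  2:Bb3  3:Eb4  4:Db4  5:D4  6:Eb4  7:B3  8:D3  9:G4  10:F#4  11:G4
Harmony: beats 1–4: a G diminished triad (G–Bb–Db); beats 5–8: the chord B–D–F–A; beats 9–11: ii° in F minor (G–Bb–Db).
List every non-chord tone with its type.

The harmony at that moment is G diminished triad (G, Bb, Db); Eb4 is not a chord tone.
It is approached by leap up from Bb3 and left by step down to Db4.
Leap in, step out — an appoggiatura.
The harmony at that moment is B half-diminished seventh chord (B, D, F, A); Eb4 is not a chord tone.
It is approached by step up from D4 and left by leap down to B3.
Step in, leap out — an escape tone.
The harmony at that moment is G diminished triad (G, Bb, Db); F#4 is not a chord tone.
It is approached by step down from G4 and left by step up to G4.
Step away and step back to the same note — a neighbor tone (lower neighbor).

Eb4 (beat 3) — appoggiatura; Eb4 (beat 6) — escape tone; F#4 (beat 10) — neighbor tone.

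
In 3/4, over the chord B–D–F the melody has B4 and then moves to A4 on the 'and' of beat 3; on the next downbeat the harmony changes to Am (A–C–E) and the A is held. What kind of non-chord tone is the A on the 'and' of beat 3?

The harmony at that moment is B diminished triad (B, D, F); A4 is not a chord tone.
It is approached by step down from B4 and then sustained as the same pitch into the next harmony.
Arriving early and becoming a chord tone when the harmony changes — an anticipation.

Anticipation.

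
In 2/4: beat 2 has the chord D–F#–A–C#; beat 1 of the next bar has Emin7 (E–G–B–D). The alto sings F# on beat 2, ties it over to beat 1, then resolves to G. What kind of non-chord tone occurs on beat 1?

Retardation.

The harmony at that moment is E minor seventh chord (E, G, B, D); F# is not a chord tone.
It is held over (the same pitch as the preceding F#) and left by step up to G.
Held over from the previous chord and resolving up by step — a retardation.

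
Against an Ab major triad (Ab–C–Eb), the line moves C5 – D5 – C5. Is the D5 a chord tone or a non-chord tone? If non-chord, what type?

The harmony at that moment is Ab major triad (Ab, C, Eb); D5 is not a chord tone.
It is approached by step up from C5 and left by step down to C5.
Step away and step back to the same note — a neighbor tone (upper neighbor).

Non-chord tone — a neighbor tone.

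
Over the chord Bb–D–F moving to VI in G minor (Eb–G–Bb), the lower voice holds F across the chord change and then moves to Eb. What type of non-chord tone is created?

The harmony at that moment is Eb major triad (Eb, G, Bb); F is not a chord tone.
It is held over (the same pitch as the preceding F) and left by step down to Eb.
Held over from the previous chord and resolving down by step — a suspension.

F is a suspension.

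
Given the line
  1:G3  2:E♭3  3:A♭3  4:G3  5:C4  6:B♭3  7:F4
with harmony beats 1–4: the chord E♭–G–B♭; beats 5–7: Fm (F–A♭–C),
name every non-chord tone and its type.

A♭3 (beat 3) — appoggiatura; B♭3 (beat 6) — escape tone.

The harmony at that moment is E♭ major triad (E♭, G, B♭); A♭3 is not a chord tone.
It is approached by leap up from E♭3 and left by step down to G3.
Leap in, step out — an appoggiatura.
The harmony at that moment is F minor triad (F, A♭, C); B♭3 is not a chord tone.
It is approached by step down from C4 and left by leap up to F4.
Step in, leap out — an escape tone.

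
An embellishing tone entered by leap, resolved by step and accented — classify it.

Approach: by leap. Departure: by step. Metric position: strong.
Leap in, step out, in a metrically strong position — an appoggiatura. (It is the mirror image of the escape tone, which steps in and leaps out from a weak position.)

Appoggiatura.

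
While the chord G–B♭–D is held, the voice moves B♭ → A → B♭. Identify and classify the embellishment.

The harmony at that moment is G minor triad (G, B♭, D); A is not a chord tone.
It is approached by step down from B♭ and left by step up to B♭.
Step away and step back to the same note — a neighbor tone (lower neighbor).

A is a neighbor tone.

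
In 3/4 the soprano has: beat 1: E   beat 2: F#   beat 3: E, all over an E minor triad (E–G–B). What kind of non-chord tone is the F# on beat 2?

Upper neighbor tone.

The harmony at that moment is E minor triad (E, G, B); F# is not a chord tone.
It is approached by step up from E and left by step down to E.
Step away and step back to the same note — a neighbor tone (upper neighbor).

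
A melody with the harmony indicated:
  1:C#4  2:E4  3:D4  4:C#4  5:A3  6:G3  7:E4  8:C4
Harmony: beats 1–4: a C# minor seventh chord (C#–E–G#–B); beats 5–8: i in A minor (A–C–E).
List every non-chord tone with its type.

The harmony at that moment is C# minor seventh chord (C#, E, G#, B); D4 is not a chord tone.
It is approached by step down from E4 and left by step down to C#4.
Step in, step out in the same direction — a passing tone.
The harmony at that moment is A minor triad (A, C, E); G3 is not a chord tone.
It is approached by step down from A3 and left by leap up to E4.
Step in, leap out — an escape tone.

D4 (beat 3) — passing tone; G3 (beat 6) — escape tone.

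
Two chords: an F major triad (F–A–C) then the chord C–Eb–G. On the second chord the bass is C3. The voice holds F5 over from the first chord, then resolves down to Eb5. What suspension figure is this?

At the second chord the bass is C3. The suspended F5 lies a fourth above the bass; after resolving down by step to Eb5, the interval above the bass becomes a third.
Suspension figures are named by those two intervals: 4–3.

4–3 suspension.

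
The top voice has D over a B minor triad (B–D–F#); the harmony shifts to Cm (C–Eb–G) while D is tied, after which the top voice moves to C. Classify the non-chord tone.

The harmony at that moment is C minor triad (C, Eb, G); D is not a chord tone.
It is held over (the same pitch as the preceding D) and left by step down to C.
Held over from the previous chord and resolving down by step — a suspension.

D is a suspension.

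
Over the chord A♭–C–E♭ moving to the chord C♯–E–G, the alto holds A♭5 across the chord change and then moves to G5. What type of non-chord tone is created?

The harmony at that moment is C♯ diminished triad (C♯, E, G); A♭5 is not a chord tone.
It is held over (the same pitch as the preceding A♭5) and left by step down to G5.
Held over from the previous chord and resolving down by step — a suspension.

A♭5 is a suspension.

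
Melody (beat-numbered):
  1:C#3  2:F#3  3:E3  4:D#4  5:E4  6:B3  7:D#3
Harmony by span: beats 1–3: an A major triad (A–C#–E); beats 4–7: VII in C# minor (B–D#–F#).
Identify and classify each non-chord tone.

F#3 (beat 2) — appoggiatura; E4 (beat 5) — escape tone.

The harmony at that moment is A major triad (A, C#, E); F#3 is not a chord tone.
It is approached by leap up from C#3 and left by step down to E3.
Leap in, step out — an appoggiatura.
The harmony at that moment is B major triad (B, D#, F#); E4 is not a chord tone.
It is approached by step up from D#4 and left by leap down to B3.
Step in, leap out — an escape tone.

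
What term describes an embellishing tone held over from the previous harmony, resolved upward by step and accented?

Retardation.

Approach: by preparation — the pitch is first a chord tone, then held (tied or repeated) while the harmony changes under it. Departure: up by step. Metric position: strong.
A prepared dissonance that resolves upward by step — a retardation. (The same figure resolving downward would be a suspension.)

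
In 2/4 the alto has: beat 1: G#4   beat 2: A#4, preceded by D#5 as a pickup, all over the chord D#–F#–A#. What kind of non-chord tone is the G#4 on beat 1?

Appoggiatura.

The harmony at that moment is D# minor triad (D#, F#, A#); G#4 is not a chord tone.
It is approached by leap down from D#5 and left by step up to A#4.
Leap in, step out, metrically accented — an appoggiatura.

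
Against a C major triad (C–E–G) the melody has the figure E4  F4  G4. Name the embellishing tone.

F4 is a passing tone.

The harmony at that moment is C major triad (C, E, G); F4 is not a chord tone.
It is approached by step up from E4 and left by step up to G4.
Step in, step out in the same direction — a passing tone.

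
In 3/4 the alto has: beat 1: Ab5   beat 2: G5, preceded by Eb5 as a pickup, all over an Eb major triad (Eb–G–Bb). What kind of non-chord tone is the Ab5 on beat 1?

Appoggiatura.

The harmony at that moment is Eb major triad (Eb, G, Bb); Ab5 is not a chord tone.
It is approached by leap up from Eb5 and left by step down to G5.
Leap in, step out, metrically accented — an appoggiatura.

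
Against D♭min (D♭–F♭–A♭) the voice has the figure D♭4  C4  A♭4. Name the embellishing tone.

The harmony at that moment is D♭ minor triad (D♭, F♭, A♭); C4 is not a chord tone.
It is approached by step down from D♭4 and left by leap up to A♭4.
Step in, leap out — an escape tone.

C4 is an escape tone.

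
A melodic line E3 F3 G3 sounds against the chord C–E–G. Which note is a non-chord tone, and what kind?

The harmony at that moment is C major triad (C, E, G); F3 is not a chord tone.
It is approached by step up from E3 and left by step up to G3.
Step in, step out in the same direction — a passing tone.

F3 is a passing tone.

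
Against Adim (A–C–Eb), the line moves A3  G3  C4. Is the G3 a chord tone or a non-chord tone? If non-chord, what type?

The harmony at that moment is A diminished triad (A, C, Eb); G3 is not a chord tone.
It is approached by step down from A3 and left by leap up to C4.
Step in, leap out — an escape tone.

Non-chord tone — an escape tone.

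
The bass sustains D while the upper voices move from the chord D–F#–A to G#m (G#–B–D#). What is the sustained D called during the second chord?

Pedal tone (pedal point).

The harmony at that moment is G# minor triad (G#, B, D#); D is not a chord tone.
It is held over (the same pitch as the preceding D) and then sustained as the same pitch into the next harmony.
Sustained through a change of harmony — a pedal tone.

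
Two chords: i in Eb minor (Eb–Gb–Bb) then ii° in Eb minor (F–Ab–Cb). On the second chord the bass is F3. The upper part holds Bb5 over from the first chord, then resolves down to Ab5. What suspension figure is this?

4–3 suspension.

At the second chord the bass is F3. The suspended Bb5 lies a fourth above the bass; after resolving down by step to Ab5, the interval above the bass becomes a third.
Suspension figures are named by those two intervals: 4–3.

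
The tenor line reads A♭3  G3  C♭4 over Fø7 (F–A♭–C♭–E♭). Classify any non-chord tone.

The harmony at that moment is F half-diminished seventh chord (F, A♭, C♭, E♭); G3 is not a chord tone.
It is approached by step down from A♭3 and left by leap up to C♭4.
Step in, leap out — an escape tone.

G3 is an escape tone.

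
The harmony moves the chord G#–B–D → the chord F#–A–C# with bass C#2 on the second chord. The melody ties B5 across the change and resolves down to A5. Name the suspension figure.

At the second chord the bass is C#2. The suspended B5 lies a seventh above the bass; after resolving down by step to A5, the interval above the bass becomes a sixth.
Suspension figures are named by those two intervals: 7–6.

7–6 suspension.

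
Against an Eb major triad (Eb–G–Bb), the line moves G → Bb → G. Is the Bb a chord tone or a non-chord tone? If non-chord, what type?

Chord tone (the fifth of Eb major triad).

Eb major triad contains Eb, G, Bb; Bb is the fifth, so it is a chord tone.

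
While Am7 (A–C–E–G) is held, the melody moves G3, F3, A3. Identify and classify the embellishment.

The harmony at that moment is A minor seventh chord (A, C, E, G); F3 is not a chord tone.
It is approached by step down from G3 and left by leap up to A3.
Step in, leap out — an escape tone.

F3 is an escape tone.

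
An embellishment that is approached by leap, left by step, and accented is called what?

Appoggiatura.

Approach: by leap. Departure: by step. Metric position: strong.
Leap in, step out, in a metrically strong position — an appoggiatura. (It is the mirror image of the escape tone, which steps in and leaps out from a weak position.)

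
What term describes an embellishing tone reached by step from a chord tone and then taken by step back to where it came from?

Approach: by step. Departure: by step in the opposite direction, back to the starting pitch.
Stepwise on both sides but reversing to return to the same chord tone — a neighbor tone. (Had it continued onward in the same direction it would be a passing tone instead.)

Neighbor tone.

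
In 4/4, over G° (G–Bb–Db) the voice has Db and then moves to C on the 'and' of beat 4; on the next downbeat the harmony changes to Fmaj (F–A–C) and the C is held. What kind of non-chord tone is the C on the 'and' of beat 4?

Anticipation.

The harmony at that moment is G diminished triad (G, Bb, Db); C is not a chord tone.
It is approached by step down from Db and then sustained as the same pitch into the next harmony.
Arriving early and becoming a chord tone when the harmony changes — an anticipation.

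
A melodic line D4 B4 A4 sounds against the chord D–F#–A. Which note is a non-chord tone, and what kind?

The harmony at that moment is D major triad (D, F#, A); B4 is not a chord tone.
It is approached by leap up from D4 and left by step down to A4.
Leap in, step out — an appoggiatura.

B4 is an appoggiatura.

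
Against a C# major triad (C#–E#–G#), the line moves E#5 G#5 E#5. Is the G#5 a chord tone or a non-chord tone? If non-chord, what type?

C# major triad contains C#, E#, G#; G# is the fifth, so it is a chord tone.

Chord tone (the fifth of C# major triad).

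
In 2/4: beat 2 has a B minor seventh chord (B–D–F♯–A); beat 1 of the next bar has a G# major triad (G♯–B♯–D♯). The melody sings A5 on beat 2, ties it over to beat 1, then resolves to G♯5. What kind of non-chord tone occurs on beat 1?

The harmony at that moment is G♯ major triad (G♯, B♯, D♯); A5 is not a chord tone.
It is held over (the same pitch as the preceding A5) and left by step down to G♯5.
Held over from the previous chord and resolving down by step — a suspension.

Suspension.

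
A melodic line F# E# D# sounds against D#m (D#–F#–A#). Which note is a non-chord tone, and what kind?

The harmony at that moment is D# minor triad (D#, F#, A#); E# is not a chord tone.
It is approached by step down from F# and left by step down to D#.
Step in, step out in the same direction — a passing tone.

E# is a passing tone.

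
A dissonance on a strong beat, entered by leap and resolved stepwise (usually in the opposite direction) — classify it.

Approach: by leap. Departure: by step. Metric position: strong.
Leap in, step out, in a metrically strong position — an appoggiatura. (It is the mirror image of the escape tone, which steps in and leaps out from a weak position.)

Appoggiatura.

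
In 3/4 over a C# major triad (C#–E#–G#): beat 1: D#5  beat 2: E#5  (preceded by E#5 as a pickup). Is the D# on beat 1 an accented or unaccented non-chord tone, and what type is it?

The harmony at that moment is C# major triad (C#, E#, G#); D#5 is not a chord tone.
It is approached by step down from E#5 and left by step up to E#5.
Step away and step back to the same note — a neighbor tone (lower neighbor).
It falls on the downbeat, so it is accented.

Accented neighbor tone.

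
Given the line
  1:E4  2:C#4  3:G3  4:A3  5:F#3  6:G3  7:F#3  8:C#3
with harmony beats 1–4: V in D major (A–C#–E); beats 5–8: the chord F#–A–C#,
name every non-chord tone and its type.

G3 (beat 3) — appoggiatura; G3 (beat 6) — neighbor tone.

The harmony at that moment is A major triad (A, C#, E); G3 is not a chord tone.
It is approached by leap down from C#4 and left by step up to A3.
Leap in, step out — an appoggiatura.
The harmony at that moment is F# minor triad (F#, A, C#); G3 is not a chord tone.
It is approached by step up from F#3 and left by step down to F#3.
Step away and step back to the same note — a neighbor tone (upper neighbor).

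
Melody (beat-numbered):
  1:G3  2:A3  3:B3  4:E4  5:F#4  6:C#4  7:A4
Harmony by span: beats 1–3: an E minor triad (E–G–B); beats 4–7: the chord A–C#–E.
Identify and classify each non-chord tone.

A3 (beat 2) — passing tone; F#4 (beat 5) — escape tone.

The harmony at that moment is E minor triad (E, G, B); A3 is not a chord tone.
It is approached by step up from G3 and left by step up to B3.
Step in, step out in the same direction — a passing tone.
The harmony at that moment is A major triad (A, C#, E); F#4 is not a chord tone.
It is approached by step up from E4 and left by leap down to C#4.
Step in, leap out — an escape tone.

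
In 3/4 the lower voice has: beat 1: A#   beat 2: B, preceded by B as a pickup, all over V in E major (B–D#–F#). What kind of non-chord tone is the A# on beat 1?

Lower neighbor tone.

The harmony at that moment is B major triad (B, D#, F#); A# is not a chord tone.
It is approached by step down from B and left by step up to B.
Step away and step back to the same note — a neighbor tone (lower neighbor).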